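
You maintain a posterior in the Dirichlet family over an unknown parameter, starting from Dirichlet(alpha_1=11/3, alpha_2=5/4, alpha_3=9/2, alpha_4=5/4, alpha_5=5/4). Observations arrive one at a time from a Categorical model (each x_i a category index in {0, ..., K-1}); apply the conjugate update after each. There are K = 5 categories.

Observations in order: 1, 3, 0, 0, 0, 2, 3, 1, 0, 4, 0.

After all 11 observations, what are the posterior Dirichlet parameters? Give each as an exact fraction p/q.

alpha_1=26/3, alpha_2=13/4, alpha_3=11/2, alpha_4=13/4, alpha_5=9/4

obs 1: x=1 → posterior Dirichlet(11/3, 9/4, 9/2, 5/4, 5/4)
obs 2: x=3 → posterior Dirichlet(11/3, 9/4, 9/2, 9/4, 5/4)
obs 3: x=0 → posterior Dirichlet(14/3, 9/4, 9/2, 9/4, 5/4)
obs 4: x=0 → posterior Dirichlet(17/3, 9/4, 9/2, 9/4, 5/4)
obs 5: x=0 → posterior Dirichlet(20/3, 9/4, 9/2, 9/4, 5/4)
obs 6: x=2 → posterior Dirichlet(20/3, 9/4, 11/2, 9/4, 5/4)
obs 7: x=3 → posterior Dirichlet(20/3, 9/4, 11/2, 13/4, 5/4)
obs 8: x=1 → posterior Dirichlet(20/3, 13/4, 11/2, 13/4, 5/4)
obs 9: x=0 → posterior Dirichlet(23/3, 13/4, 11/2, 13/4, 5/4)
obs 10: x=4 → posterior Dirichlet(23/3, 13/4, 11/2, 13/4, 9/4)
obs 11: x=0 → posterior Dirichlet(26/3, 13/4, 11/2, 13/4, 9/4)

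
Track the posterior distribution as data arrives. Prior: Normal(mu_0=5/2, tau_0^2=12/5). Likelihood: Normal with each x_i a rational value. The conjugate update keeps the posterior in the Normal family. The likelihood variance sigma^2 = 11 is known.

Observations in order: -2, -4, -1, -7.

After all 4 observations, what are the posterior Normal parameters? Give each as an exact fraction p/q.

obs 1: x=-2 → posterior Normal(227/134, 132/67)
obs 2: x=-4 → posterior Normal(131/158, 132/79)
obs 3: x=-1 → posterior Normal(107/182, 132/91)
obs 4: x=-7 → posterior Normal(-61/206, 132/103)

mu_0=-61/206, tau_0^2=132/103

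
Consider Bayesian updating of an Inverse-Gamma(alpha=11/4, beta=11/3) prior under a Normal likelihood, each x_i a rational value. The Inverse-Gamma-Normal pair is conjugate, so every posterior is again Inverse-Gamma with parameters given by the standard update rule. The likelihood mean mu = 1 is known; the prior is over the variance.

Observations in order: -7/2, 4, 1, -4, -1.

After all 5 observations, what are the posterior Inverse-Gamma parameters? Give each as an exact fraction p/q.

obs 1: x=-7/2 → posterior Inverse-Gamma(13/4, 331/24)
obs 2: x=4 → posterior Inverse-Gamma(15/4, 439/24)
obs 3: x=1 → posterior Inverse-Gamma(17/4, 439/24)
obs 4: x=-4 → posterior Inverse-Gamma(19/4, 739/24)
obs 5: x=-1 → posterior Inverse-Gamma(21/4, 787/24)

alpha=21/4, beta=787/24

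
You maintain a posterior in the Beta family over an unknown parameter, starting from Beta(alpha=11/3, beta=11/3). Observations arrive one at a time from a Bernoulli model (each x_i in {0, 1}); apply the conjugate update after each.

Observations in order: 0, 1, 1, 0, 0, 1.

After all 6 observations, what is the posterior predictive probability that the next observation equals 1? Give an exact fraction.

1/2

obs 1: x=0 → posterior Beta(11/3, 14/3)
obs 2: x=1 → posterior Beta(14/3, 14/3)
obs 3: x=1 → posterior Beta(17/3, 14/3)
obs 4: x=0 → posterior Beta(17/3, 17/3)
obs 5: x=0 → posterior Beta(17/3, 20/3)
obs 6: x=1 → posterior Beta(20/3, 20/3)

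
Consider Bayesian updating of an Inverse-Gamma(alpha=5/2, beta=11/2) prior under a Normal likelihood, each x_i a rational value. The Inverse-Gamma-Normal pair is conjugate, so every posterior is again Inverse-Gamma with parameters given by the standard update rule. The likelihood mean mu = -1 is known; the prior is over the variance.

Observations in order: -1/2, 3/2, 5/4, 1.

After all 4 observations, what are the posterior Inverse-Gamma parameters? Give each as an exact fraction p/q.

alpha=9/2, beta=425/32

obs 1: x=-1/2 → posterior Inverse-Gamma(3, 45/8)
obs 2: x=3/2 → posterior Inverse-Gamma(7/2, 35/4)
obs 3: x=5/4 → posterior Inverse-Gamma(4, 361/32)
obs 4: x=1 → posterior Inverse-Gamma(9/2, 425/32)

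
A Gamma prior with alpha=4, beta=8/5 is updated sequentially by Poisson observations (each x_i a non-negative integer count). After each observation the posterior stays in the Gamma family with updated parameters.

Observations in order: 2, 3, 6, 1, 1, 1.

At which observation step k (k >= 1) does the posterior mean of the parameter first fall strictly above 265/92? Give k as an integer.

obs 1: x=2 → posterior Gamma(6, 13/5)
obs 2: x=3 → posterior Gamma(9, 18/5)
obs 3: x=6 → posterior Gamma(15, 23/5)
obs 4: x=1 → posterior Gamma(16, 28/5)
obs 5: x=1 → posterior Gamma(17, 33/5)
obs 6: x=1 → posterior Gamma(18, 38/5)

k = 3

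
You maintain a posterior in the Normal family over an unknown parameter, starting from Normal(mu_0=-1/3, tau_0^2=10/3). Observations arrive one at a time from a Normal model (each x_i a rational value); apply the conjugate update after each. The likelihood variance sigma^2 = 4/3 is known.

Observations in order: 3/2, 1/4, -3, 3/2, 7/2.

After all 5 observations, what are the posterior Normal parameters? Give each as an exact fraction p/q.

mu_0=217/324, tau_0^2=20/81

obs 1: x=3/2 → posterior Normal(41/42, 20/21)
obs 2: x=1/4 → posterior Normal(97/144, 5/9)
obs 3: x=-3 → posterior Normal(-83/204, 20/51)
obs 4: x=3/2 → posterior Normal(7/264, 10/33)
obs 5: x=7/2 → posterior Normal(217/324, 20/81)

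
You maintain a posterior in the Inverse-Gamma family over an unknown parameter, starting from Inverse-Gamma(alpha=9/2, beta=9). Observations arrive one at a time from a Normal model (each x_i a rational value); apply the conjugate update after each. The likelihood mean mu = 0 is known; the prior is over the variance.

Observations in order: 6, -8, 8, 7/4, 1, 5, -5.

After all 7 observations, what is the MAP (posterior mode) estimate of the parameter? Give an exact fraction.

1259/96

obs 1: x=6 → posterior Inverse-Gamma(5, 27)
obs 2: x=-8 → posterior Inverse-Gamma(11/2, 59)
obs 3: x=8 → posterior Inverse-Gamma(6, 91)
obs 4: x=7/4 → posterior Inverse-Gamma(13/2, 2961/32)
obs 5: x=1 → posterior Inverse-Gamma(7, 2977/32)
obs 6: x=5 → posterior Inverse-Gamma(15/2, 3377/32)
obs 7: x=-5 → posterior Inverse-Gamma(8, 3777/32)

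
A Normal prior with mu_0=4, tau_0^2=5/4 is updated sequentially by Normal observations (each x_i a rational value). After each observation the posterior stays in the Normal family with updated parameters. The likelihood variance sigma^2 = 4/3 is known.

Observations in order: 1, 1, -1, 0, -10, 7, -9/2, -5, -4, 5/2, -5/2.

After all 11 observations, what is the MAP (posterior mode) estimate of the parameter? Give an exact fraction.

obs 1: x=1 → posterior Normal(79/31, 20/31)
obs 2: x=1 → posterior Normal(47/23, 10/23)
obs 3: x=-1 → posterior Normal(79/61, 20/61)
obs 4: x=0 → posterior Normal(79/76, 5/19)
obs 5: x=-10 → posterior Normal(-71/91, 20/91)
obs 6: x=7 → posterior Normal(17/53, 10/53)
obs 7: x=-9/2 → posterior Normal(-67/242, 20/121)
obs 8: x=-5 → posterior Normal(-217/272, 5/34)
obs 9: x=-4 → posterior Normal(-337/302, 20/151)
obs 10: x=5/2 → posterior Normal(-131/166, 10/83)
obs 11: x=-5/2 → posterior Normal(-337/362, 20/181)

-337/362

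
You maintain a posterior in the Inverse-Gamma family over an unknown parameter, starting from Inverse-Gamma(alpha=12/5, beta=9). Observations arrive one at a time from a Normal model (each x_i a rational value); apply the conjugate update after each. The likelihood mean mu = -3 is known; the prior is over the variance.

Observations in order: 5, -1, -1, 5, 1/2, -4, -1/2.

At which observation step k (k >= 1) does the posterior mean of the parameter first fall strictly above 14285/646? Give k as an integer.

obs 1: x=5 → posterior Inverse-Gamma(29/10, 41)
obs 2: x=-1 → posterior Inverse-Gamma(17/5, 43)
obs 3: x=-1 → posterior Inverse-Gamma(39/10, 45)
obs 4: x=5 → posterior Inverse-Gamma(22/5, 77)
obs 5: x=1/2 → posterior Inverse-Gamma(49/10, 665/8)
obs 6: x=-4 → posterior Inverse-Gamma(27/5, 669/8)
obs 7: x=-1/2 → posterior Inverse-Gamma(59/10, 347/4)

k = 4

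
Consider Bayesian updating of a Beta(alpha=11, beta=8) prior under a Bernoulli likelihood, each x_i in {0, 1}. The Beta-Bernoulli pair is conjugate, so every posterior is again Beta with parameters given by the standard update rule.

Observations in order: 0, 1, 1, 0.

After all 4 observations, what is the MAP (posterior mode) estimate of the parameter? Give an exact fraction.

4/7

obs 1: x=0 → posterior Beta(11, 9)
obs 2: x=1 → posterior Beta(12, 9)
obs 3: x=1 → posterior Beta(13, 9)
obs 4: x=0 → posterior Beta(13, 10)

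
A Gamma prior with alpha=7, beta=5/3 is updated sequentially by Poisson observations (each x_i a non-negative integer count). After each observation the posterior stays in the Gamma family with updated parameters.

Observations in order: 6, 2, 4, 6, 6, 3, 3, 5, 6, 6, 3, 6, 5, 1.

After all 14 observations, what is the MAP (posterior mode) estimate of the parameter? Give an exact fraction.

obs 1: x=6 → posterior Gamma(13, 8/3)
obs 2: x=2 → posterior Gamma(15, 11/3)
obs 3: x=4 → posterior Gamma(19, 14/3)
obs 4: x=6 → posterior Gamma(25, 17/3)
obs 5: x=6 → posterior Gamma(31, 20/3)
obs 6: x=3 → posterior Gamma(34, 23/3)
obs 7: x=3 → posterior Gamma(37, 26/3)
obs 8: x=5 → posterior Gamma(42, 29/3)
obs 9: x=6 → posterior Gamma(48, 32/3)
obs 10: x=6 → posterior Gamma(54, 35/3)
obs 11: x=3 → posterior Gamma(57, 38/3)
obs 12: x=6 → posterior Gamma(63, 41/3)
obs 13: x=5 → posterior Gamma(68, 44/3)
obs 14: x=1 → posterior Gamma(69, 47/3)

204/47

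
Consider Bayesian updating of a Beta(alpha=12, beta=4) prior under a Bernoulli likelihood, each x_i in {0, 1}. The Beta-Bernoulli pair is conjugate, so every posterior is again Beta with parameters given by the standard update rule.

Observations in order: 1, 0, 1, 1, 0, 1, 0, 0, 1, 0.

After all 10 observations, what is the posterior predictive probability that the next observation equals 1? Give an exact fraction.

obs 1: x=1 → posterior Beta(13, 4)
obs 2: x=0 → posterior Beta(13, 5)
obs 3: x=1 → posterior Beta(14, 5)
obs 4: x=1 → posterior Beta(15, 5)
obs 5: x=0 → posterior Beta(15, 6)
obs 6: x=1 → posterior Beta(16, 6)
obs 7: x=0 → posterior Beta(16, 7)
obs 8: x=0 → posterior Beta(16, 8)
obs 9: x=1 → posterior Beta(17, 8)
obs 10: x=0 → posterior Beta(17, 9)

17/26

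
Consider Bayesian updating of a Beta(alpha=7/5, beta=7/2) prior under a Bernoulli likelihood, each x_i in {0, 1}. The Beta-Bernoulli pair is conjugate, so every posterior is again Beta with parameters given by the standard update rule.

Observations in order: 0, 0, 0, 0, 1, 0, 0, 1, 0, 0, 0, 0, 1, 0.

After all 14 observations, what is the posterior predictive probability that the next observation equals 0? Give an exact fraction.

145/189

obs 1: x=0 → posterior Beta(7/5, 9/2)
obs 2: x=0 → posterior Beta(7/5, 11/2)
obs 3: x=0 → posterior Beta(7/5, 13/2)
obs 4: x=0 → posterior Beta(7/5, 15/2)
obs 5: x=1 → posterior Beta(12/5, 15/2)
obs 6: x=0 → posterior Beta(12/5, 17/2)
obs 7: x=0 → posterior Beta(12/5, 19/2)
obs 8: x=1 → posterior Beta(17/5, 19/2)
obs 9: x=0 → posterior Beta(17/5, 21/2)
obs 10: x=0 → posterior Beta(17/5, 23/2)
obs 11: x=0 → posterior Beta(17/5, 25/2)
obs 12: x=0 → posterior Beta(17/5, 27/2)
obs 13: x=1 → posterior Beta(22/5, 27/2)
obs 14: x=0 → posterior Beta(22/5, 29/2)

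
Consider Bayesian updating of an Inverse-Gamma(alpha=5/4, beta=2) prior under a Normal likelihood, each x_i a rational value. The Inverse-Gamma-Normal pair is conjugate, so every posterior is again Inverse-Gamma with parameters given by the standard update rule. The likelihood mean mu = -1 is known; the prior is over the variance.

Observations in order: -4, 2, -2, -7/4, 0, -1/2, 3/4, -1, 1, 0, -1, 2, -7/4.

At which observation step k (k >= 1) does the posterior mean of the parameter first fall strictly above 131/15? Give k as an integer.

k = 2

obs 1: x=-4 → posterior Inverse-Gamma(7/4, 13/2)
obs 2: x=2 → posterior Inverse-Gamma(9/4, 11)
obs 3: x=-2 → posterior Inverse-Gamma(11/4, 23/2)
obs 4: x=-7/4 → posterior Inverse-Gamma(13/4, 377/32)
obs 5: x=0 → posterior Inverse-Gamma(15/4, 393/32)
obs 6: x=-1/2 → posterior Inverse-Gamma(17/4, 397/32)
obs 7: x=3/4 → posterior Inverse-Gamma(19/4, 223/16)
obs 8: x=-1 → posterior Inverse-Gamma(21/4, 223/16)
obs 9: x=1 → posterior Inverse-Gamma(23/4, 255/16)
obs 10: x=0 → posterior Inverse-Gamma(25/4, 263/16)
obs 11: x=-1 → posterior Inverse-Gamma(27/4, 263/16)
obs 12: x=2 → posterior Inverse-Gamma(29/4, 335/16)
obs 13: x=-7/4 → posterior Inverse-Gamma(31/4, 679/32)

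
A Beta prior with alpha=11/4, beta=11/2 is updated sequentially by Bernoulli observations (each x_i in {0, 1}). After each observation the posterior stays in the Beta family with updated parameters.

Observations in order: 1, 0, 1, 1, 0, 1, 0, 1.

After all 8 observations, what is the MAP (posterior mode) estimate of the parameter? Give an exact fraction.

9/19

obs 1: x=1 → posterior Beta(15/4, 11/2)
obs 2: x=0 → posterior Beta(15/4, 13/2)
obs 3: x=1 → posterior Beta(19/4, 13/2)
obs 4: x=1 → posterior Beta(23/4, 13/2)
obs 5: x=0 → posterior Beta(23/4, 15/2)
obs 6: x=1 → posterior Beta(27/4, 15/2)
obs 7: x=0 → posterior Beta(27/4, 17/2)
obs 8: x=1 → posterior Beta(31/4, 17/2)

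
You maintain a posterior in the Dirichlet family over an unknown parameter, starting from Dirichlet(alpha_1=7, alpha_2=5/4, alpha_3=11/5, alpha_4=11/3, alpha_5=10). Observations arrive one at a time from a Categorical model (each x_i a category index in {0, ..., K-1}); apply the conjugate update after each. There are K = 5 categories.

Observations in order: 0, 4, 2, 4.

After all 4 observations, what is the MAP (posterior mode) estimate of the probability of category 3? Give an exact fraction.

160/1387

obs 1: x=0 → posterior Dirichlet(8, 5/4, 11/5, 11/3, 10)
obs 2: x=4 → posterior Dirichlet(8, 5/4, 11/5, 11/3, 11)
obs 3: x=2 → posterior Dirichlet(8, 5/4, 16/5, 11/3, 11)
obs 4: x=4 → posterior Dirichlet(8, 5/4, 16/5, 11/3, 12)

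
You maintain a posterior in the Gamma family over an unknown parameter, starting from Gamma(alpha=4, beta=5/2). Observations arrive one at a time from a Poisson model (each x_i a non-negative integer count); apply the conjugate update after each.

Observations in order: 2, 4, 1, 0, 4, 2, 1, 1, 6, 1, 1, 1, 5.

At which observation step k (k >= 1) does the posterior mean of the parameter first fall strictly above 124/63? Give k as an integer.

obs 1: x=2 → posterior Gamma(6, 7/2)
obs 2: x=4 → posterior Gamma(10, 9/2)
obs 3: x=1 → posterior Gamma(11, 11/2)
obs 4: x=0 → posterior Gamma(11, 13/2)
obs 5: x=4 → posterior Gamma(15, 15/2)
obs 6: x=2 → posterior Gamma(17, 17/2)
obs 7: x=1 → posterior Gamma(18, 19/2)
obs 8: x=1 → posterior Gamma(19, 21/2)
obs 9: x=6 → posterior Gamma(25, 23/2)
obs 10: x=1 → posterior Gamma(26, 25/2)
obs 11: x=1 → posterior Gamma(27, 27/2)
obs 12: x=1 → posterior Gamma(28, 29/2)
obs 13: x=5 → posterior Gamma(33, 31/2)

k = 2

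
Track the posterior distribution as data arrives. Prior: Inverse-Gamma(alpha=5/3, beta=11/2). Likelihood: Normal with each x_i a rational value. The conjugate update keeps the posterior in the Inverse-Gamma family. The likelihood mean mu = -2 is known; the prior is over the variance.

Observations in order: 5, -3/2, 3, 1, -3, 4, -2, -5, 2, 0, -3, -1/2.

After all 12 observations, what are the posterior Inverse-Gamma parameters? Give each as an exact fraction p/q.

alpha=23/3, beta=327/4

obs 1: x=5 → posterior Inverse-Gamma(13/6, 30)
obs 2: x=-3/2 → posterior Inverse-Gamma(8/3, 241/8)
obs 3: x=3 → posterior Inverse-Gamma(19/6, 341/8)
obs 4: x=1 → posterior Inverse-Gamma(11/3, 377/8)
obs 5: x=-3 → posterior Inverse-Gamma(25/6, 381/8)
obs 6: x=4 → posterior Inverse-Gamma(14/3, 525/8)
obs 7: x=-2 → posterior Inverse-Gamma(31/6, 525/8)
obs 8: x=-5 → posterior Inverse-Gamma(17/3, 561/8)
obs 9: x=2 → posterior Inverse-Gamma(37/6, 625/8)
obs 10: x=0 → posterior Inverse-Gamma(20/3, 641/8)
obs 11: x=-3 → posterior Inverse-Gamma(43/6, 645/8)
obs 12: x=-1/2 → posterior Inverse-Gamma(23/3, 327/4)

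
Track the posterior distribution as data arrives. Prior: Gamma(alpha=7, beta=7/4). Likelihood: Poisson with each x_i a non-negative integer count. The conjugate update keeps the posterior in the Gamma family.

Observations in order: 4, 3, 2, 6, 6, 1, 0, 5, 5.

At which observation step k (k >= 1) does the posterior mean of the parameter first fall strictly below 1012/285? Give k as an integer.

obs 1: x=4 → posterior Gamma(11, 11/4)
obs 2: x=3 → posterior Gamma(14, 15/4)
obs 3: x=2 → posterior Gamma(16, 19/4)
obs 4: x=6 → posterior Gamma(22, 23/4)
obs 5: x=6 → posterior Gamma(28, 27/4)
obs 6: x=1 → posterior Gamma(29, 31/4)
obs 7: x=0 → posterior Gamma(29, 35/4)
obs 8: x=5 → posterior Gamma(34, 39/4)
obs 9: x=5 → posterior Gamma(39, 43/4)

k = 3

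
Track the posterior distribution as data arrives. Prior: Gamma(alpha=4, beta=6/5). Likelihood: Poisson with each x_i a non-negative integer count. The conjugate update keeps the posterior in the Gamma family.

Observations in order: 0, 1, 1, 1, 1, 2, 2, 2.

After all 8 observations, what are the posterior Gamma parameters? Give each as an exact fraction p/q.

obs 1: x=0 → posterior Gamma(4, 11/5)
obs 2: x=1 → posterior Gamma(5, 16/5)
obs 3: x=1 → posterior Gamma(6, 21/5)
obs 4: x=1 → posterior Gamma(7, 26/5)
obs 5: x=1 → posterior Gamma(8, 31/5)
obs 6: x=2 → posterior Gamma(10, 36/5)
obs 7: x=2 → posterior Gamma(12, 41/5)
obs 8: x=2 → posterior Gamma(14, 46/5)

alpha=14, beta=46/5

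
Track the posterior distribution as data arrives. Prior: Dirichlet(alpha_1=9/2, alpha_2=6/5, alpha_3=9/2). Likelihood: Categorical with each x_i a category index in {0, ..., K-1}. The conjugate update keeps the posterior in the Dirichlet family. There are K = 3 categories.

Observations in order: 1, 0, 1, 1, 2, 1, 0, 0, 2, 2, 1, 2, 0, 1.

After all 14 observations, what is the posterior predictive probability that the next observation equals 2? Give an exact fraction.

obs 1: x=1 → posterior Dirichlet(9/2, 11/5, 9/2)
obs 2: x=0 → posterior Dirichlet(11/2, 11/5, 9/2)
obs 3: x=1 → posterior Dirichlet(11/2, 16/5, 9/2)
obs 4: x=1 → posterior Dirichlet(11/2, 21/5, 9/2)
obs 5: x=2 → posterior Dirichlet(11/2, 21/5, 11/2)
obs 6: x=1 → posterior Dirichlet(11/2, 26/5, 11/2)
obs 7: x=0 → posterior Dirichlet(13/2, 26/5, 11/2)
obs 8: x=0 → posterior Dirichlet(15/2, 26/5, 11/2)
obs 9: x=2 → posterior Dirichlet(15/2, 26/5, 13/2)
obs 10: x=2 → posterior Dirichlet(15/2, 26/5, 15/2)
obs 11: x=1 → posterior Dirichlet(15/2, 31/5, 15/2)
obs 12: x=2 → posterior Dirichlet(15/2, 31/5, 17/2)
obs 13: x=0 → posterior Dirichlet(17/2, 31/5, 17/2)
obs 14: x=1 → posterior Dirichlet(17/2, 36/5, 17/2)

85/242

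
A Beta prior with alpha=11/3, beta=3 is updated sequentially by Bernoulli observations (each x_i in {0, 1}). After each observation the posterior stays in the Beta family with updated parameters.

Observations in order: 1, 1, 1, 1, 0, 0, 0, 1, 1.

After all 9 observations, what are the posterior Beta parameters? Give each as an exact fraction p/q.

obs 1: x=1 → posterior Beta(14/3, 3)
obs 2: x=1 → posterior Beta(17/3, 3)
obs 3: x=1 → posterior Beta(20/3, 3)
obs 4: x=1 → posterior Beta(23/3, 3)
obs 5: x=0 → posterior Beta(23/3, 4)
obs 6: x=0 → posterior Beta(23/3, 5)
obs 7: x=0 → posterior Beta(23/3, 6)
obs 8: x=1 → posterior Beta(26/3, 6)
obs 9: x=1 → posterior Beta(29/3, 6)

alpha=29/3, beta=6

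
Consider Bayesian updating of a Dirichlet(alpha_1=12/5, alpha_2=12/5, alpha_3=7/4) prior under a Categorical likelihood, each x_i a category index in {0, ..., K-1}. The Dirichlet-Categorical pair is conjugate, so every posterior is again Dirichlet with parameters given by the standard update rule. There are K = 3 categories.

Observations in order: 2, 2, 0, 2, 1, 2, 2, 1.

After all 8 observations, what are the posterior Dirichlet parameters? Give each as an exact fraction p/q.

obs 1: x=2 → posterior Dirichlet(12/5, 12/5, 11/4)
obs 2: x=2 → posterior Dirichlet(12/5, 12/5, 15/4)
obs 3: x=0 → posterior Dirichlet(17/5, 12/5, 15/4)
obs 4: x=2 → posterior Dirichlet(17/5, 12/5, 19/4)
obs 5: x=1 → posterior Dirichlet(17/5, 17/5, 19/4)
obs 6: x=2 → posterior Dirichlet(17/5, 17/5, 23/4)
obs 7: x=2 → posterior Dirichlet(17/5, 17/5, 27/4)
obs 8: x=1 → posterior Dirichlet(17/5, 22/5, 27/4)

alpha_1=17/5, alpha_2=22/5, alpha_3=27/4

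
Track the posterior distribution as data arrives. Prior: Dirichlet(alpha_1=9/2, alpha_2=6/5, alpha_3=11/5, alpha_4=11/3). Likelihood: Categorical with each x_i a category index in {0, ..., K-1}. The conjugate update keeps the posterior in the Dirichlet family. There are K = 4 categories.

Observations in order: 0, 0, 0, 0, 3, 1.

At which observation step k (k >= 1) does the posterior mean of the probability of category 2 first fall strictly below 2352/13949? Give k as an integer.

k = 2

obs 1: x=0 → posterior Dirichlet(11/2, 6/5, 11/5, 11/3)
obs 2: x=0 → posterior Dirichlet(13/2, 6/5, 11/5, 11/3)
obs 3: x=0 → posterior Dirichlet(15/2, 6/5, 11/5, 11/3)
obs 4: x=0 → posterior Dirichlet(17/2, 6/5, 11/5, 11/3)
obs 5: x=3 → posterior Dirichlet(17/2, 6/5, 11/5, 14/3)
obs 6: x=1 → posterior Dirichlet(17/2, 11/5, 11/5, 14/3)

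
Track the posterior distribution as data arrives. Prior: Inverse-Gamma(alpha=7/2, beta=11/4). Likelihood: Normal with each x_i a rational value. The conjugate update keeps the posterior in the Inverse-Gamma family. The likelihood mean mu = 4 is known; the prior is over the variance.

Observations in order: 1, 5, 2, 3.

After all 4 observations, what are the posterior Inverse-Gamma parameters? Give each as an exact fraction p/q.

obs 1: x=1 → posterior Inverse-Gamma(4, 29/4)
obs 2: x=5 → posterior Inverse-Gamma(9/2, 31/4)
obs 3: x=2 → posterior Inverse-Gamma(5, 39/4)
obs 4: x=3 → posterior Inverse-Gamma(11/2, 41/4)

alpha=11/2, beta=41/4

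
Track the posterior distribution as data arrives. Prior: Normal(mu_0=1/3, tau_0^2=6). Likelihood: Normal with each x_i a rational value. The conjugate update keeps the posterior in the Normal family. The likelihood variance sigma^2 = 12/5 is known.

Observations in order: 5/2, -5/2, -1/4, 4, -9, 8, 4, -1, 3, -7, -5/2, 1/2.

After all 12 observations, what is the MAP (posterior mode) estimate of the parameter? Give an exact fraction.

obs 1: x=5/2 → posterior Normal(79/42, 12/7)
obs 2: x=-5/2 → posterior Normal(1/18, 1)
obs 3: x=-1/4 → posterior Normal(-7/204, 12/17)
obs 4: x=4 → posterior Normal(233/264, 6/11)
obs 5: x=-9 → posterior Normal(-307/324, 4/9)
obs 6: x=8 → posterior Normal(173/384, 3/8)
obs 7: x=4 → posterior Normal(413/444, 12/37)
obs 8: x=-1 → posterior Normal(353/504, 2/7)
obs 9: x=3 → posterior Normal(533/564, 12/47)
obs 10: x=-7 → posterior Normal(113/624, 3/13)
obs 11: x=-5/2 → posterior Normal(-37/684, 4/19)
obs 12: x=1/2 → posterior Normal(-7/744, 6/31)

-7/744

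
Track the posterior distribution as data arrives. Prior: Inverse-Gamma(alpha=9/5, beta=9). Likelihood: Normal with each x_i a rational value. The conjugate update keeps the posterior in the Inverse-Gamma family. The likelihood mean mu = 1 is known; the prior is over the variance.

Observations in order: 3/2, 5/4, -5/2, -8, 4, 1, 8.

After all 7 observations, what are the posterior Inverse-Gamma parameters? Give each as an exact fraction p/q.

obs 1: x=3/2 → posterior Inverse-Gamma(23/10, 73/8)
obs 2: x=5/4 → posterior Inverse-Gamma(14/5, 293/32)
obs 3: x=-5/2 → posterior Inverse-Gamma(33/10, 489/32)
obs 4: x=-8 → posterior Inverse-Gamma(19/5, 1785/32)
obs 5: x=4 → posterior Inverse-Gamma(43/10, 1929/32)
obs 6: x=1 → posterior Inverse-Gamma(24/5, 1929/32)
obs 7: x=8 → posterior Inverse-Gamma(53/10, 2713/32)

alpha=53/10, beta=2713/32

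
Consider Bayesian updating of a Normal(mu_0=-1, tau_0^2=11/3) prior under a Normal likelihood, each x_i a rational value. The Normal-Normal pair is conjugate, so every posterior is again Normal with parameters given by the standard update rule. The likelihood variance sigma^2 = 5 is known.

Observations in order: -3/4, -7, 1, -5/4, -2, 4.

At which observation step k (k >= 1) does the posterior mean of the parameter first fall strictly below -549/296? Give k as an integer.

obs 1: x=-3/4 → posterior Normal(-93/104, 55/26)
obs 2: x=-7 → posterior Normal(-401/148, 55/37)
obs 3: x=1 → posterior Normal(-119/64, 55/48)
obs 4: x=-5/4 → posterior Normal(-103/59, 55/59)
obs 5: x=-2 → posterior Normal(-25/14, 11/14)
obs 6: x=4 → posterior Normal(-1, 55/81)

k = 2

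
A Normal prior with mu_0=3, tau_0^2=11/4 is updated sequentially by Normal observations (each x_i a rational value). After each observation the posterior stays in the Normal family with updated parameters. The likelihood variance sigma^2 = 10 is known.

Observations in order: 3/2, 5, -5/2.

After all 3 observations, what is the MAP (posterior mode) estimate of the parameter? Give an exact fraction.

obs 1: x=3/2 → posterior Normal(91/34, 110/51)
obs 2: x=5 → posterior Normal(383/124, 55/31)
obs 3: x=-5/2 → posterior Normal(164/73, 110/73)

164/73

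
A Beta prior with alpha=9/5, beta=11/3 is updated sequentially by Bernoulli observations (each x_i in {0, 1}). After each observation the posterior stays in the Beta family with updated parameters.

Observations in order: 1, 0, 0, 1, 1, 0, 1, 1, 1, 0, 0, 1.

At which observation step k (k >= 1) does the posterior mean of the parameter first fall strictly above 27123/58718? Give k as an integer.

obs 1: x=1 → posterior Beta(14/5, 11/3)
obs 2: x=0 → posterior Beta(14/5, 14/3)
obs 3: x=0 → posterior Beta(14/5, 17/3)
obs 4: x=1 → posterior Beta(19/5, 17/3)
obs 5: x=1 → posterior Beta(24/5, 17/3)
obs 6: x=0 → posterior Beta(24/5, 20/3)
obs 7: x=1 → posterior Beta(29/5, 20/3)
obs 8: x=1 → posterior Beta(34/5, 20/3)
obs 9: x=1 → posterior Beta(39/5, 20/3)
obs 10: x=0 → posterior Beta(39/5, 23/3)
obs 11: x=0 → posterior Beta(39/5, 26/3)
obs 12: x=1 → posterior Beta(44/5, 26/3)

k = 7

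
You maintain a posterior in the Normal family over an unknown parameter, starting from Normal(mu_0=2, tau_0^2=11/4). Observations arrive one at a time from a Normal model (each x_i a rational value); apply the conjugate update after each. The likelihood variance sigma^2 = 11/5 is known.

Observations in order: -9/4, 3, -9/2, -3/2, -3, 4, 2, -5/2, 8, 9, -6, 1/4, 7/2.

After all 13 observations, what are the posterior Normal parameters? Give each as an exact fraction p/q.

obs 1: x=-9/4 → posterior Normal(-13/36, 11/9)
obs 2: x=3 → posterior Normal(47/56, 11/14)
obs 3: x=-9/2 → posterior Normal(-43/76, 11/19)
obs 4: x=-3/2 → posterior Normal(-73/96, 11/24)
obs 5: x=-3 → posterior Normal(-133/116, 11/29)
obs 6: x=4 → posterior Normal(-53/136, 11/34)
obs 7: x=2 → posterior Normal(-1/12, 11/39)
obs 8: x=-5/2 → posterior Normal(-63/176, 1/4)
obs 9: x=8 → posterior Normal(97/196, 11/49)
obs 10: x=9 → posterior Normal(277/216, 11/54)
obs 11: x=-6 → posterior Normal(157/236, 11/59)
obs 12: x=1/4 → posterior Normal(81/128, 11/64)
obs 13: x=7/2 → posterior Normal(58/69, 11/69)

mu_0=58/69, tau_0^2=11/69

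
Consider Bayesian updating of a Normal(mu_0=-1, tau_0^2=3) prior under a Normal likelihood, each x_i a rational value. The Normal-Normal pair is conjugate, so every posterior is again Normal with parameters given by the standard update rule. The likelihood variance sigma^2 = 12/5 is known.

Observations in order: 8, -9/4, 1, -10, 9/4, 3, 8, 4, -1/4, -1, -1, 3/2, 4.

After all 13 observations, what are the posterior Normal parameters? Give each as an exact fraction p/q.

obs 1: x=8 → posterior Normal(4, 4/3)
obs 2: x=-9/4 → posterior Normal(99/56, 6/7)
obs 3: x=1 → posterior Normal(119/76, 12/19)
obs 4: x=-10 → posterior Normal(-27/32, 1/2)
obs 5: x=9/4 → posterior Normal(-9/29, 12/29)
obs 6: x=3 → posterior Normal(3/17, 6/17)
obs 7: x=8 → posterior Normal(46/39, 4/13)
obs 8: x=4 → posterior Normal(3/2, 3/11)
obs 9: x=-1/4 → posterior Normal(37/28, 12/49)
obs 10: x=-1 → posterior Normal(239/216, 2/9)
obs 11: x=-1 → posterior Normal(219/236, 12/59)
obs 12: x=3/2 → posterior Normal(249/256, 3/16)
obs 13: x=4 → posterior Normal(329/276, 4/23)

mu_0=329/276, tau_0^2=4/23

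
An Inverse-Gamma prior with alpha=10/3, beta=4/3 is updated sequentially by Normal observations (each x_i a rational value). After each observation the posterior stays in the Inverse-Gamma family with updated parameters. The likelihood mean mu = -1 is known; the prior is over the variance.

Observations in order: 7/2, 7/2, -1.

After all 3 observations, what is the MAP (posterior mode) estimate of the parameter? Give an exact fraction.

obs 1: x=7/2 → posterior Inverse-Gamma(23/6, 275/24)
obs 2: x=7/2 → posterior Inverse-Gamma(13/3, 259/12)
obs 3: x=-1 → posterior Inverse-Gamma(29/6, 259/12)

37/10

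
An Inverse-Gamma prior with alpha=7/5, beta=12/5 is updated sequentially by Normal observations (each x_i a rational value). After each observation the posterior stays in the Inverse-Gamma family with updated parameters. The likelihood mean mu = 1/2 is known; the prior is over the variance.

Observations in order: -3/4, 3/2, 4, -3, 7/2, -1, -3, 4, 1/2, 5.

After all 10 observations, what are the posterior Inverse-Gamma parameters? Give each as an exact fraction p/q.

obs 1: x=-3/4 → posterior Inverse-Gamma(19/10, 509/160)
obs 2: x=3/2 → posterior Inverse-Gamma(12/5, 589/160)
obs 3: x=4 → posterior Inverse-Gamma(29/10, 1569/160)
obs 4: x=-3 → posterior Inverse-Gamma(17/5, 2549/160)
obs 5: x=7/2 → posterior Inverse-Gamma(39/10, 3269/160)
obs 6: x=-1 → posterior Inverse-Gamma(22/5, 3449/160)
obs 7: x=-3 → posterior Inverse-Gamma(49/10, 4429/160)
obs 8: x=4 → posterior Inverse-Gamma(27/5, 5409/160)
obs 9: x=1/2 → posterior Inverse-Gamma(59/10, 5409/160)
obs 10: x=5 → posterior Inverse-Gamma(32/5, 7029/160)

alpha=32/5, beta=7029/160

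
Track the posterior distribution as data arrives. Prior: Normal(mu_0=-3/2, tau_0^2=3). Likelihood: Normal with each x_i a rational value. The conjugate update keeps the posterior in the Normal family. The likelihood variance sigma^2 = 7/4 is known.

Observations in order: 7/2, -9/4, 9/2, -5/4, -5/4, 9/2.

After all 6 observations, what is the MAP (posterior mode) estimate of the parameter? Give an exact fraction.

165/158

obs 1: x=7/2 → posterior Normal(63/38, 21/19)
obs 2: x=-9/4 → posterior Normal(9/62, 21/31)
obs 3: x=9/2 → posterior Normal(117/86, 21/43)
obs 4: x=-5/4 → posterior Normal(87/110, 21/55)
obs 5: x=-5/4 → posterior Normal(57/134, 21/67)
obs 6: x=9/2 → posterior Normal(165/158, 21/79)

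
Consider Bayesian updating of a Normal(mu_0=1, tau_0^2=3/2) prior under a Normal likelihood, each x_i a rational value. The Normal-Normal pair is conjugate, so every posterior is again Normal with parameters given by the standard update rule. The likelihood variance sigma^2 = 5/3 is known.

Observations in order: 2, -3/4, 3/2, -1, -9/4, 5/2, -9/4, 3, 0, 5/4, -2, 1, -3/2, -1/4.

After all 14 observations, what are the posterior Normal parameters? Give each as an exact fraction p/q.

obs 1: x=2 → posterior Normal(28/19, 15/19)
obs 2: x=-3/4 → posterior Normal(85/112, 15/28)
obs 3: x=3/2 → posterior Normal(139/148, 15/37)
obs 4: x=-1 → posterior Normal(103/184, 15/46)
obs 5: x=-9/4 → posterior Normal(1/10, 3/11)
obs 6: x=5/2 → posterior Normal(7/16, 15/64)
obs 7: x=-9/4 → posterior Normal(31/292, 15/73)
obs 8: x=3 → posterior Normal(139/328, 15/82)
obs 9: x=0 → posterior Normal(139/364, 15/91)
obs 10: x=5/4 → posterior Normal(23/50, 3/20)
obs 11: x=-2 → posterior Normal(28/109, 15/109)
obs 12: x=1 → posterior Normal(37/118, 15/118)
obs 13: x=-3/2 → posterior Normal(47/254, 15/127)
obs 14: x=-1/4 → posterior Normal(5/32, 15/136)

mu_0=5/32, tau_0^2=15/136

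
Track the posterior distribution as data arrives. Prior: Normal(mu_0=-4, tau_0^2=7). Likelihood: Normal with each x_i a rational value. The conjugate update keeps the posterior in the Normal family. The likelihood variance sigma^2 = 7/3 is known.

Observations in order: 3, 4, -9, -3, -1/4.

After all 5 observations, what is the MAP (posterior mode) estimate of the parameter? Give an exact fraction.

-79/64

obs 1: x=3 → posterior Normal(5/4, 7/4)
obs 2: x=4 → posterior Normal(17/7, 1)
obs 3: x=-9 → posterior Normal(-1, 7/10)
obs 4: x=-3 → posterior Normal(-19/13, 7/13)
obs 5: x=-1/4 → posterior Normal(-79/64, 7/16)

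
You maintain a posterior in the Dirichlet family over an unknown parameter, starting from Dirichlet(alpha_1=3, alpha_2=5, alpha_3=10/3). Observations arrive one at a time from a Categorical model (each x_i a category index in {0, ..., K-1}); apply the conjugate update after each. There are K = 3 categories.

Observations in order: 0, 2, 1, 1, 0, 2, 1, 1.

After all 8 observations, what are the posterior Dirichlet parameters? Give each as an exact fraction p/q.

alpha_1=5, alpha_2=9, alpha_3=16/3

obs 1: x=0 → posterior Dirichlet(4, 5, 10/3)
obs 2: x=2 → posterior Dirichlet(4, 5, 13/3)
obs 3: x=1 → posterior Dirichlet(4, 6, 13/3)
obs 4: x=1 → posterior Dirichlet(4, 7, 13/3)
obs 5: x=0 → posterior Dirichlet(5, 7, 13/3)
obs 6: x=2 → posterior Dirichlet(5, 7, 16/3)
obs 7: x=1 → posterior Dirichlet(5, 8, 16/3)
obs 8: x=1 → posterior Dirichlet(5, 9, 16/3)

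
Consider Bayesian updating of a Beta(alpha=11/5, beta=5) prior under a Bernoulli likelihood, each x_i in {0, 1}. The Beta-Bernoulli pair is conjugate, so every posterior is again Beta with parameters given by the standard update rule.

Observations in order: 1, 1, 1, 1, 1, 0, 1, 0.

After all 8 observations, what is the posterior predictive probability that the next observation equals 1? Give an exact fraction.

obs 1: x=1 → posterior Beta(16/5, 5)
obs 2: x=1 → posterior Beta(21/5, 5)
obs 3: x=1 → posterior Beta(26/5, 5)
obs 4: x=1 → posterior Beta(31/5, 5)
obs 5: x=1 → posterior Beta(36/5, 5)
obs 6: x=0 → posterior Beta(36/5, 6)
obs 7: x=1 → posterior Beta(41/5, 6)
obs 8: x=0 → posterior Beta(41/5, 7)

41/76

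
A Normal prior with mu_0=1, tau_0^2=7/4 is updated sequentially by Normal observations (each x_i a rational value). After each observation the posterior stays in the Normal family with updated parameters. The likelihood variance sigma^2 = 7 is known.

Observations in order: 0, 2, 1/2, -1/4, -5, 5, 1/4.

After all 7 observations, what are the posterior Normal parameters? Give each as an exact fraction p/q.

obs 1: x=0 → posterior Normal(4/5, 7/5)
obs 2: x=2 → posterior Normal(1, 7/6)
obs 3: x=1/2 → posterior Normal(13/14, 1)
obs 4: x=-1/4 → posterior Normal(25/32, 7/8)
obs 5: x=-5 → posterior Normal(5/36, 7/9)
obs 6: x=5 → posterior Normal(5/8, 7/10)
obs 7: x=1/4 → posterior Normal(13/22, 7/11)

mu_0=13/22, tau_0^2=7/11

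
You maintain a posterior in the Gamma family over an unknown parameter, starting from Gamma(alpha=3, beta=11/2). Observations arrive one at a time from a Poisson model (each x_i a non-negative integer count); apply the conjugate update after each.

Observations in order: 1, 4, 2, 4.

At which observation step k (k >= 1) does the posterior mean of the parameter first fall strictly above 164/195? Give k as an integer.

k = 2

obs 1: x=1 → posterior Gamma(4, 13/2)
obs 2: x=4 → posterior Gamma(8, 15/2)
obs 3: x=2 → posterior Gamma(10, 17/2)
obs 4: x=4 → posterior Gamma(14, 19/2)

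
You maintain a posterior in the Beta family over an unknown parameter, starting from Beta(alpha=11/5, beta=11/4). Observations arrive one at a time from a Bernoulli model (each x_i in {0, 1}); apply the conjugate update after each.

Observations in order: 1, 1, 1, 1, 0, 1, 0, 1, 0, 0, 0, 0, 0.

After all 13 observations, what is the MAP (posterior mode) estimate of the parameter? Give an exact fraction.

144/319

obs 1: x=1 → posterior Beta(16/5, 11/4)
obs 2: x=1 → posterior Beta(21/5, 11/4)
obs 3: x=1 → posterior Beta(26/5, 11/4)
obs 4: x=1 → posterior Beta(31/5, 11/4)
obs 5: x=0 → posterior Beta(31/5, 15/4)
obs 6: x=1 → posterior Beta(36/5, 15/4)
obs 7: x=0 → posterior Beta(36/5, 19/4)
obs 8: x=1 → posterior Beta(41/5, 19/4)
obs 9: x=0 → posterior Beta(41/5, 23/4)
obs 10: x=0 → posterior Beta(41/5, 27/4)
obs 11: x=0 → posterior Beta(41/5, 31/4)
obs 12: x=0 → posterior Beta(41/5, 35/4)
obs 13: x=0 → posterior Beta(41/5, 39/4)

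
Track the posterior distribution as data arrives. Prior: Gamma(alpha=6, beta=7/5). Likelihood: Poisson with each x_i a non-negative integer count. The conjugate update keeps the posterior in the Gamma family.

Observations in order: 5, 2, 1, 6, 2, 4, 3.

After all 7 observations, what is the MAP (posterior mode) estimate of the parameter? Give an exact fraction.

10/3

obs 1: x=5 → posterior Gamma(11, 12/5)
obs 2: x=2 → posterior Gamma(13, 17/5)
obs 3: x=1 → posterior Gamma(14, 22/5)
obs 4: x=6 → posterior Gamma(20, 27/5)
obs 5: x=2 → posterior Gamma(22, 32/5)
obs 6: x=4 → posterior Gamma(26, 37/5)
obs 7: x=3 → posterior Gamma(29, 42/5)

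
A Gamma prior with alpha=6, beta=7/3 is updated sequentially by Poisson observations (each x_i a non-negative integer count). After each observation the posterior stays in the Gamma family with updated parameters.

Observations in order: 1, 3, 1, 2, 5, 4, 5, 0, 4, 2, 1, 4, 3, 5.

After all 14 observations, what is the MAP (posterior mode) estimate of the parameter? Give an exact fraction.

obs 1: x=1 → posterior Gamma(7, 10/3)
obs 2: x=3 → posterior Gamma(10, 13/3)
obs 3: x=1 → posterior Gamma(11, 16/3)
obs 4: x=2 → posterior Gamma(13, 19/3)
obs 5: x=5 → posterior Gamma(18, 22/3)
obs 6: x=4 → posterior Gamma(22, 25/3)
obs 7: x=5 → posterior Gamma(27, 28/3)
obs 8: x=0 → posterior Gamma(27, 31/3)
obs 9: x=4 → posterior Gamma(31, 34/3)
obs 10: x=2 → posterior Gamma(33, 37/3)
obs 11: x=1 → posterior Gamma(34, 40/3)
obs 12: x=4 → posterior Gamma(38, 43/3)
obs 13: x=3 → posterior Gamma(41, 46/3)
obs 14: x=5 → posterior Gamma(46, 49/3)

135/49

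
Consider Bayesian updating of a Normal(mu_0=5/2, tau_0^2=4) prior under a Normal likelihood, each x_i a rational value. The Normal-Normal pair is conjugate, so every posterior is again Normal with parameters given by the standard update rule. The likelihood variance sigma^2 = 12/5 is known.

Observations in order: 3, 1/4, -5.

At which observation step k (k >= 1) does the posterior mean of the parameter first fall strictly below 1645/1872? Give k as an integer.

k = 3

obs 1: x=3 → posterior Normal(45/16, 3/2)
obs 2: x=1/4 → posterior Normal(95/52, 12/13)
obs 3: x=-5 → posterior Normal(-5/72, 2/3)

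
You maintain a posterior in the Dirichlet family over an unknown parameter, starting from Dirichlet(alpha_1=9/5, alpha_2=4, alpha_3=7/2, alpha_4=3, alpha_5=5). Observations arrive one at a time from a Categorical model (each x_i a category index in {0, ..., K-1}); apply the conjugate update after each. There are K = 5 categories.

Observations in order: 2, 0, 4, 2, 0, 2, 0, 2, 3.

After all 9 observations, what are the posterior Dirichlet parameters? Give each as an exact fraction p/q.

obs 1: x=2 → posterior Dirichlet(9/5, 4, 9/2, 3, 5)
obs 2: x=0 → posterior Dirichlet(14/5, 4, 9/2, 3, 5)
obs 3: x=4 → posterior Dirichlet(14/5, 4, 9/2, 3, 6)
obs 4: x=2 → posterior Dirichlet(14/5, 4, 11/2, 3, 6)
obs 5: x=0 → posterior Dirichlet(19/5, 4, 11/2, 3, 6)
obs 6: x=2 → posterior Dirichlet(19/5, 4, 13/2, 3, 6)
obs 7: x=0 → posterior Dirichlet(24/5, 4, 13/2, 3, 6)
obs 8: x=2 → posterior Dirichlet(24/5, 4, 15/2, 3, 6)
obs 9: x=3 → posterior Dirichlet(24/5, 4, 15/2, 4, 6)

alpha_1=24/5, alpha_2=4, alpha_3=15/2, alpha_4=4, alpha_5=6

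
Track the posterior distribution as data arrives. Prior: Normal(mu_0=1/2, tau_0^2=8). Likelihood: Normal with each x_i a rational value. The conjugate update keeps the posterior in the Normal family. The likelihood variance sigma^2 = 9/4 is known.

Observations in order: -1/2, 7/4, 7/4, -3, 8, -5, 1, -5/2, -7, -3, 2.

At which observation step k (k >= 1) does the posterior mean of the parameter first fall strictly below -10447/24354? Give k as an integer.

k = 9

obs 1: x=-1/2 → posterior Normal(-23/82, 72/41)
obs 2: x=7/4 → posterior Normal(89/146, 72/73)
obs 3: x=7/4 → posterior Normal(67/70, 24/35)
obs 4: x=-3 → posterior Normal(9/274, 72/137)
obs 5: x=8 → posterior Normal(521/338, 72/169)
obs 6: x=-5 → posterior Normal(1/2, 24/67)
obs 7: x=1 → posterior Normal(265/466, 72/233)
obs 8: x=-5/2 → posterior Normal(21/106, 72/265)
obs 9: x=-7 → posterior Normal(-343/594, 8/33)
obs 10: x=-3 → posterior Normal(-535/658, 72/329)
obs 11: x=2 → posterior Normal(-407/722, 72/361)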